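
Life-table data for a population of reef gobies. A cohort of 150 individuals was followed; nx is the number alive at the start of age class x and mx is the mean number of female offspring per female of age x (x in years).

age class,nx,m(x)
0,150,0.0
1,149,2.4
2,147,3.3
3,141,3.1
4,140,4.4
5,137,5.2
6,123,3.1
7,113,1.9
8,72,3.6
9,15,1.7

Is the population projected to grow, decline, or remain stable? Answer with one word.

lx = nx/n0 = nx/150: 1, 0.99333…, 0.98, 0.94, 0.93333…, 0.91333…, 0.82, 0.75333…, 0.48, 0.1
R0 = Σ lx·mx = 0 + 2.384… + 3.234 + 2.914 + 4.106667… + 4.749333… + 2.542 + 1.431333… + 1.728 + 0.17 = 23.259333…
R0 > 1, so the population is growing.

growing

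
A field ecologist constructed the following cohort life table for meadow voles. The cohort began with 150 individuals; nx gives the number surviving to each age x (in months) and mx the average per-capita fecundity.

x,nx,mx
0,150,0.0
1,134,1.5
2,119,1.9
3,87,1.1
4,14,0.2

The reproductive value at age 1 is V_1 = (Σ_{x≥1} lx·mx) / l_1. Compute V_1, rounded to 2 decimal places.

3.92

lx = nx/n0 = nx/150: 1, 0.89333…, 0.79333…, 0.58, 0.09333…
lx·mx for x ≥ 1: 1.34…, 1.507333…, 0.638, 0.018667… → sum = 3.504…
V_1 = 3.504… / l_1 = 3.504… / 0.893333… = 3.922388… → 3.92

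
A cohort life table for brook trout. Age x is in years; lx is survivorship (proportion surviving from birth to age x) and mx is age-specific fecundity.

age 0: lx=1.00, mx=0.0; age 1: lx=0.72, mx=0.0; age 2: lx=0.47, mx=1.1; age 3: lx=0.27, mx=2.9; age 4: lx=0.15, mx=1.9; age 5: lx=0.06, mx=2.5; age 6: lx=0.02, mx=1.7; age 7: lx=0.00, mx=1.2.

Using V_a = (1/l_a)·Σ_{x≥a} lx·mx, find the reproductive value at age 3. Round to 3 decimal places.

4.637

lx·mx for x ≥ 3: 0.783, 0.285, 0.15, 0.034, 0 → sum = 1.252
V_3 = 1.252 / l_3 = 1.252 / 0.27 = 4.637037… → 4.637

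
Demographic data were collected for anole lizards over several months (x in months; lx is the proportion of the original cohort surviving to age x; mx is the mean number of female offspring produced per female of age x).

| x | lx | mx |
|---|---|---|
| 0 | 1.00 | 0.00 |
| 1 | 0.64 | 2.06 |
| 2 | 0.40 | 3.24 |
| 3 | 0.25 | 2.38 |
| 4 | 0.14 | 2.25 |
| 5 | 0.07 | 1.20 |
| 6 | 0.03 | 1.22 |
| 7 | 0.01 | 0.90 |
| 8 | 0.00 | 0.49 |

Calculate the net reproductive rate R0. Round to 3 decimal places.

3.654

lx·mx by age: 0, 1.3184, 1.296, 0.595, 0.315, 0.084, 0.0366, 0.009, 0
R0 = Σ lx·mx = 3.654 → 3.654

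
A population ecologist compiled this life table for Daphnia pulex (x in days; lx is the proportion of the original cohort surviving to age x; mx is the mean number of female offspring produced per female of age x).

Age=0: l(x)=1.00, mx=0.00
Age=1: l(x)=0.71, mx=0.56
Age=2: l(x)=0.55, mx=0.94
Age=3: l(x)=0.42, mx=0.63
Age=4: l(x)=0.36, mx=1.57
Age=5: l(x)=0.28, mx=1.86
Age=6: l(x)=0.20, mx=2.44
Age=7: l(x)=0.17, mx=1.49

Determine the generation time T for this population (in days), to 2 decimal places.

lx·mx: 0, 0.3976, 0.517, 0.2646, 0.5652, 0.5208, 0.488, 0.2533 → R0 = 3.0065
x·lx·mx: 0, 0.3976, 1.034, 0.7938, 2.2608, 2.604, 2.928, 1.7731 → Σ = 11.7913
T = 11.7913 / 3.0065 = 3.921936… → 3.92

3.92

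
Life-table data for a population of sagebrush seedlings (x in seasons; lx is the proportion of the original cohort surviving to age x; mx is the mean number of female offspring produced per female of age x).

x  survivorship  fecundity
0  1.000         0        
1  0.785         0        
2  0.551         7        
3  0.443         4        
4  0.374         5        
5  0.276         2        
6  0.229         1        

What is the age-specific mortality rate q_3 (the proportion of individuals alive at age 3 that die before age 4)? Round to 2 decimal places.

0.16

q_3 = (l_3 − l_4) / l_3 = (0.443 − 0.374) / 0.443
     = 0.069 / 0.443 = 0.155756… → 0.16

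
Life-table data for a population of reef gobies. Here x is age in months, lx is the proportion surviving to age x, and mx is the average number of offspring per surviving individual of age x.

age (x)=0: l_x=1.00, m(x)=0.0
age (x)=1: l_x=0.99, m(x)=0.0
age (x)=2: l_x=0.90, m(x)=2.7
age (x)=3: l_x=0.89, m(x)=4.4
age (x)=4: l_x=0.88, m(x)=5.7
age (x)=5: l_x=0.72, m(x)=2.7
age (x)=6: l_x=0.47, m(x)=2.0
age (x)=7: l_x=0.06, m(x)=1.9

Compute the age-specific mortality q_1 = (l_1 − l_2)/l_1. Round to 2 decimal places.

0.09

q_1 = (l_1 − l_2) / l_1 = (0.99 − 0.9) / 0.99
     = 0.09 / 0.99 = 0.090909… → 0.09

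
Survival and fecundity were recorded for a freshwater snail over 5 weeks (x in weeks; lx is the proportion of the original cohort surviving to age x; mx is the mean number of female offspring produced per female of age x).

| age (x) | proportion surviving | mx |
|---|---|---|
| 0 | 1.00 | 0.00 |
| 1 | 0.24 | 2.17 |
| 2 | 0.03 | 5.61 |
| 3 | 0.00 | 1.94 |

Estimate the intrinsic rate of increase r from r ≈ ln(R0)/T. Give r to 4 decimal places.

R0 = Σ lx·mx = 0 + 0.5208 + 0.1683 + 0 = 0.6891
Σ x·lx·mx = 0.8574; T = 0.8574/0.6891 = 1.24423…
r ≈ ln(R0)/T = ln(0.6891)/1.24423… = -0.299276… → -0.2993

-0.2993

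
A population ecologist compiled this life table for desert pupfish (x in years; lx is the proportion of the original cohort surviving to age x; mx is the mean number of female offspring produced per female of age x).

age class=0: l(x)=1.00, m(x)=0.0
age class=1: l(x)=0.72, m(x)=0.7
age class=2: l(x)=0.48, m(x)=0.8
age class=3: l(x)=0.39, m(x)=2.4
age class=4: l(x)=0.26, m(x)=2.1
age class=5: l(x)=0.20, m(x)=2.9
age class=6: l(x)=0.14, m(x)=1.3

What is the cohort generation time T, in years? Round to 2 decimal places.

lx·mx: 0, 0.504, 0.384, 0.936, 0.546, 0.58, 0.182 → R0 = 3.132
x·lx·mx: 0, 0.504, 0.768, 2.808, 2.184, 2.9, 1.092 → Σ = 10.256
T = 10.256 / 3.132 = 3.274585… → 3.27

3.27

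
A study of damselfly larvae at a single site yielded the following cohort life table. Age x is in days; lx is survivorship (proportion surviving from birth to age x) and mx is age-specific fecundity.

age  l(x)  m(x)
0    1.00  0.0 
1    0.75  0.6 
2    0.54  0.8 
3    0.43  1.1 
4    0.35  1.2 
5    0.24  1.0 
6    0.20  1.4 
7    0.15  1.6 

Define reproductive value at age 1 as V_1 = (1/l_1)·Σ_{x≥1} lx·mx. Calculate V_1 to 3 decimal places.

3.380

lx·mx for x ≥ 1: 0.45, 0.432, 0.473, 0.42, 0.24, 0.28, 0.24 → sum = 2.535
V_1 = 2.535 / l_1 = 2.535 / 0.75 = 3.38 → 3.380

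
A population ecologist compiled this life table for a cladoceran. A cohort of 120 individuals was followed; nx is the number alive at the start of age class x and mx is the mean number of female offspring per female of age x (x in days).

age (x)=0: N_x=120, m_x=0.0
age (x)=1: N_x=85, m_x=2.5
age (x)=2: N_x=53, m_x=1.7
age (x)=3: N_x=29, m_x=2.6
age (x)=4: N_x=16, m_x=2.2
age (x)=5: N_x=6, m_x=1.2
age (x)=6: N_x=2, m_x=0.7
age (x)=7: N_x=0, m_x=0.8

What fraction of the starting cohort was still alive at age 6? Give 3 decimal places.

l_6 = n_6/n_0 = 2/120 = 0.016667… → 0.017

0.017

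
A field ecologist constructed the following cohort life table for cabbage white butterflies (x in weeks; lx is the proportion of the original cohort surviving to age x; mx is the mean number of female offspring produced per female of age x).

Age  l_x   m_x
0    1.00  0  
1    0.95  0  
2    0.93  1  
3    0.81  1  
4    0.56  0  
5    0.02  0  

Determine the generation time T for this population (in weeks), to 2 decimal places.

2.47

lx·mx: 0, 0, 0.93, 0.81, 0, 0 → R0 = 1.74
x·lx·mx: 0, 0, 1.86, 2.43, 0, 0 → Σ = 4.29
T = 4.29 / 1.74 = 2.465517… → 2.47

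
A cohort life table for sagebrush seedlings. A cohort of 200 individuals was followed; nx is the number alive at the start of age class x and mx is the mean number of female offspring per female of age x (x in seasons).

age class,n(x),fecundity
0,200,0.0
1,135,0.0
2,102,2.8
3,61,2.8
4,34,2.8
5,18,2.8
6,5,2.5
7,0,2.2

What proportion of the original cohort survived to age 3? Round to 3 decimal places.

0.305

l_3 = n_3/n_0 = 61/200 = 0.305 → 0.305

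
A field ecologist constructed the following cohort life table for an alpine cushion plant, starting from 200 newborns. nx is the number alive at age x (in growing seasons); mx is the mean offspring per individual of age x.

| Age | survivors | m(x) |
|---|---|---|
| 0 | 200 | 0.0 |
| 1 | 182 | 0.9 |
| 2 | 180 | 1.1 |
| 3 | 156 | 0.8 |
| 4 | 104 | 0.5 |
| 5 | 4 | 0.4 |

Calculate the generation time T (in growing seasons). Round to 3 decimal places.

2.129

lx = nx/n0 = nx/200: 1, 0.91, 0.9, 0.78, 0.52, 0.02
lx·mx: 0, 0.819, 0.99, 0.624, 0.26, 0.008 → R0 = 2.701
x·lx·mx: 0, 0.819, 1.98, 1.872, 1.04, 0.04 → Σ = 5.751
T = 5.751 / 2.701 = 2.129211… → 2.129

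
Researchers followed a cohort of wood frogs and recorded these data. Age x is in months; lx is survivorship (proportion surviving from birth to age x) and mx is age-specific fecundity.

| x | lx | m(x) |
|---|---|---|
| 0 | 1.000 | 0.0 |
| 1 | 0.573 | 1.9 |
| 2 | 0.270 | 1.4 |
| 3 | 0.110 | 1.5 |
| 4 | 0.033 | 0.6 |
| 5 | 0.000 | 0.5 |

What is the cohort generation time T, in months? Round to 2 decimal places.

1.46

lx·mx: 0, 1.0887, 0.378, 0.165, 0.0198, 0 → R0 = 1.6515
x·lx·mx: 0, 1.0887, 0.756, 0.495, 0.0792, 0 → Σ = 2.4189
T = 2.4189 / 1.6515 = 1.464668… → 1.46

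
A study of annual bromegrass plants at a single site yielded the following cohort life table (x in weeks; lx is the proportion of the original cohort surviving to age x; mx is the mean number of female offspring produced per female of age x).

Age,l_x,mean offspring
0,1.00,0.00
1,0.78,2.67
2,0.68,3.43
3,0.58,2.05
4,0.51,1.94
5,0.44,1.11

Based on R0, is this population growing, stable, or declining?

growing

R0 = Σ lx·mx = 0 + 2.0826 + 2.3324 + 1.189 + 0.9894 + 0.4884 = 7.0818
R0 > 1, so the population is growing.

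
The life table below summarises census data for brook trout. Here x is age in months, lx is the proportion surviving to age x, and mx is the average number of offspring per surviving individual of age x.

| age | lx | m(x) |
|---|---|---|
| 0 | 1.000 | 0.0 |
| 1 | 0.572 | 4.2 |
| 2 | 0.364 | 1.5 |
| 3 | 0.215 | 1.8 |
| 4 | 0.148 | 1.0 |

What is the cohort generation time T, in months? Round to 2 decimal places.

lx·mx: 0, 2.4024, 0.546, 0.387, 0.148 → R0 = 3.4834
x·lx·mx: 0, 2.4024, 1.092, 1.161, 0.592 → Σ = 5.2474
T = 5.2474 / 3.4834 = 1.506402… → 1.51

1.51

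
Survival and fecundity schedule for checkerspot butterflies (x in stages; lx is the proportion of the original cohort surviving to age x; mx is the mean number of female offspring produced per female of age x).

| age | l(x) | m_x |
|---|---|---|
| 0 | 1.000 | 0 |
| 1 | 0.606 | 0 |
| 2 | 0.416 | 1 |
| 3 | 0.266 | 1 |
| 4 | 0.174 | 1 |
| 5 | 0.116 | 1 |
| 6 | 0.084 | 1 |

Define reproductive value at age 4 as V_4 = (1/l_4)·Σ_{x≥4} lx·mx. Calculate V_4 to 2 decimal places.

lx·mx for x ≥ 4: 0.174, 0.116, 0.084 → sum = 0.374
V_4 = 0.374 / l_4 = 0.374 / 0.174 = 2.149425… → 2.15

2.15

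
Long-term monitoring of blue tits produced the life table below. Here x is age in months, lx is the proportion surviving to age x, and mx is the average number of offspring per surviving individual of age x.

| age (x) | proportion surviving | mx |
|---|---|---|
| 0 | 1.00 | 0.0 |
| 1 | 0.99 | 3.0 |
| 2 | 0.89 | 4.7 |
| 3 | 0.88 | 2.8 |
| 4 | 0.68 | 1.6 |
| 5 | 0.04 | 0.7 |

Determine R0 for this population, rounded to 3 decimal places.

10.733

lx·mx by age: 0, 2.97, 4.183, 2.464, 1.088, 0.028
R0 = Σ lx·mx = 10.733 → 10.733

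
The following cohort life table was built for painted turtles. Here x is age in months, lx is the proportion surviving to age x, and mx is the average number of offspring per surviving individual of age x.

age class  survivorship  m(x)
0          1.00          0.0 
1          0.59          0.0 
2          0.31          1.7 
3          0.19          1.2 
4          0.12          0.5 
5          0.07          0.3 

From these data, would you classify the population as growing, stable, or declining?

declining

R0 = Σ lx·mx = 0 + 0 + 0.527 + 0.228 + 0.06 + 0.021 = 0.836
R0 < 1, so the population is declining.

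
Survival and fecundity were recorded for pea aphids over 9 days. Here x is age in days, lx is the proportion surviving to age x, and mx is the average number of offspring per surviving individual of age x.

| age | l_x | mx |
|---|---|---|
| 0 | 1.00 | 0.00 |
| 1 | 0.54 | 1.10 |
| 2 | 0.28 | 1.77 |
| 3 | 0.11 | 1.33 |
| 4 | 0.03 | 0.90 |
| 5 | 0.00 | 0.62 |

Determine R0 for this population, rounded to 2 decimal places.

lx·mx by age: 0, 0.594, 0.4956, 0.1463, 0.027, 0
R0 = Σ lx·mx = 1.2629 → 1.26

1.26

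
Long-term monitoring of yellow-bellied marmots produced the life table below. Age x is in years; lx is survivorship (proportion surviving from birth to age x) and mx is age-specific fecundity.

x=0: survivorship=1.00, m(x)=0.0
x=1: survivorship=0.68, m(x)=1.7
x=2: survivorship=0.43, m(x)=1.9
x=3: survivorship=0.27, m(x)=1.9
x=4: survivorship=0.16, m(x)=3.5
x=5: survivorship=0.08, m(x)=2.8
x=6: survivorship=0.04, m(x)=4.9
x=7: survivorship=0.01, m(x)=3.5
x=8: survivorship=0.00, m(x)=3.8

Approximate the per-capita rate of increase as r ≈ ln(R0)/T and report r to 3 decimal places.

0.482

R0 = Σ lx·mx = 0 + 1.156 + 0.817 + 0.513 + 0.56 + 0.224 + 0.196 + 0.035 + 0 = 3.501
Σ x·lx·mx = 9.11; T = 9.11/3.501 = 2.60211…
r ≈ ln(R0)/T = ln(3.501)/2.60211… = 0.48155… → 0.482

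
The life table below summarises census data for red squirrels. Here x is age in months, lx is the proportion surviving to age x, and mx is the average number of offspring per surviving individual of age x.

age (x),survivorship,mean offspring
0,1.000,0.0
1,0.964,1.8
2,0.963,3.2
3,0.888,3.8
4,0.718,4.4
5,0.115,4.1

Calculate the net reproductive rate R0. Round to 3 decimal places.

lx·mx by age: 0, 1.7352, 3.0816, 3.3744, 3.1592, 0.4715
R0 = Σ lx·mx = 11.8219 → 11.822

11.822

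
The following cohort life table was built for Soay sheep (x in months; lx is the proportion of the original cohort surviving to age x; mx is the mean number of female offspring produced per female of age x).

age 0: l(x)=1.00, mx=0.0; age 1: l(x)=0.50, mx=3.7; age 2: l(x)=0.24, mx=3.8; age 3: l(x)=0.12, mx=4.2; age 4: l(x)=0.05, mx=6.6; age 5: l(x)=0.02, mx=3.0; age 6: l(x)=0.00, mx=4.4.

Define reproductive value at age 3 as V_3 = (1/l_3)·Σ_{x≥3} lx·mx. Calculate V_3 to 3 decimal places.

7.450

lx·mx for x ≥ 3: 0.504, 0.33, 0.06, 0 → sum = 0.894
V_3 = 0.894 / l_3 = 0.894 / 0.12 = 7.45 → 7.450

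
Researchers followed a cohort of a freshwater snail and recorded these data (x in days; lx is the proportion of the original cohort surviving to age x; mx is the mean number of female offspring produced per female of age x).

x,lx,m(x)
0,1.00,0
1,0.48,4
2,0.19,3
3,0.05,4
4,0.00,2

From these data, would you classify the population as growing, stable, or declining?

R0 = Σ lx·mx = 0 + 1.92 + 0.57 + 0.2 + 0 = 2.69
R0 > 1, so the population is growing.

growing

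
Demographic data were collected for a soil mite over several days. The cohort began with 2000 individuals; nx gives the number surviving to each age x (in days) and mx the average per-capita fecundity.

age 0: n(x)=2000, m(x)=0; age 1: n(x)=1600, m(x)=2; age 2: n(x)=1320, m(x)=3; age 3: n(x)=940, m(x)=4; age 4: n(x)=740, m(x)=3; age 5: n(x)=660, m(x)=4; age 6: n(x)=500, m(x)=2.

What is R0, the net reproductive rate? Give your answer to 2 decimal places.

lx = nx/n0 = nx/2000: 1, 0.8, 0.66, 0.47, 0.37, 0.33, 0.25
lx·mx by age: 0, 1.6, 1.98, 1.88, 1.11, 1.32, 0.5
R0 = Σ lx·mx = 8.39 → 8.39

8.39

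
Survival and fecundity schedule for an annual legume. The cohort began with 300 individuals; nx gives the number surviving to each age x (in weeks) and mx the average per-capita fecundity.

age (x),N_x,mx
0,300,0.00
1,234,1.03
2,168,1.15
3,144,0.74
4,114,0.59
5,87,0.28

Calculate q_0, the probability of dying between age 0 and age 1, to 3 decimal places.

0.220

lx = nx/n0 = nx/300: 1, 0.78, 0.56, 0.48, 0.38, 0.29
q_0 = (l_0 − l_1) / l_0 = (1 − 0.78) / 1
     = 0.22 / 1 = 0.22 → 0.220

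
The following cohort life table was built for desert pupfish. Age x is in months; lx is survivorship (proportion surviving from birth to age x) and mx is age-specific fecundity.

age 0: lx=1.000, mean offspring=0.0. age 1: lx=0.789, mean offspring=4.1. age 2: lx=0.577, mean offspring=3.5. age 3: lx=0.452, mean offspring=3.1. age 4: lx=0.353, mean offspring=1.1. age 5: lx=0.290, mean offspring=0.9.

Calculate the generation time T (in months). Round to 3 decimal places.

1.962

lx·mx: 0, 3.2349, 2.0195, 1.4012, 0.3883, 0.261 → R0 = 7.3049
x·lx·mx: 0, 3.2349, 4.039, 4.2036, 1.5532, 1.305 → Σ = 14.3357
T = 14.3357 / 7.3049 = 1.962477… → 1.962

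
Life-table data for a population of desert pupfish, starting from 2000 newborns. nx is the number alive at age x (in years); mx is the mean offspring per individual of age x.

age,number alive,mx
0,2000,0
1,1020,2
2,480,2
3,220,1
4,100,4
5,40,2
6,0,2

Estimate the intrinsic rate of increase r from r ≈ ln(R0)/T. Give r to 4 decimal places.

0.3438

lx = nx/n0 = nx/2000: 1, 0.51, 0.24, 0.11, 0.05, 0.02, 0
R0 = Σ lx·mx = 0 + 1.02 + 0.48 + 0.11 + 0.2 + 0.04 + 0 = 1.85
Σ x·lx·mx = 3.31; T = 3.31/1.85 = 1.78919…
r ≈ ln(R0)/T = ln(1.85)/1.78919… = 0.343835… → 0.3438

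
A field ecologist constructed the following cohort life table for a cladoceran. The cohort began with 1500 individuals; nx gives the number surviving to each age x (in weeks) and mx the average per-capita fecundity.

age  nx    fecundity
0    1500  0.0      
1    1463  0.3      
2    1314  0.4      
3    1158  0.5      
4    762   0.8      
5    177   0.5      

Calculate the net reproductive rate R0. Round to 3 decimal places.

lx = nx/n0 = nx/1500: 1, 0.97533…, 0.876, 0.772, 0.508, 0.118
lx·mx by age: 0, 0.2926…, 0.3504, 0.386, 0.4064, 0.059
R0 = Σ lx·mx = 1.4944… → 1.494

1.494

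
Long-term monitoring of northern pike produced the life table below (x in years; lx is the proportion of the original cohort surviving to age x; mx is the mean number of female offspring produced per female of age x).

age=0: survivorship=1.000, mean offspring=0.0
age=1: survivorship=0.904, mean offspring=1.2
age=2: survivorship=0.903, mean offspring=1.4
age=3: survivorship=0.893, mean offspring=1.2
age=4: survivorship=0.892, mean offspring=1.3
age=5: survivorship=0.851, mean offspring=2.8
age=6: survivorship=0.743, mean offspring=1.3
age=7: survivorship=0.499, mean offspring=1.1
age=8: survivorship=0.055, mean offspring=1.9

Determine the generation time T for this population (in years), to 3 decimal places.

lx·mx: 0, 1.0848, 1.2642, 1.0716, 1.1596, 2.3828, 0.9659, 0.5489, 0.1045 → R0 = 8.5823
x·lx·mx: 0, 1.0848, 2.5284, 3.2148, 4.6384, 11.914, 5.7954, 3.8423, 0.836 → Σ = 33.8541
T = 33.8541 / 8.5823 = 3.944642… → 3.945

3.945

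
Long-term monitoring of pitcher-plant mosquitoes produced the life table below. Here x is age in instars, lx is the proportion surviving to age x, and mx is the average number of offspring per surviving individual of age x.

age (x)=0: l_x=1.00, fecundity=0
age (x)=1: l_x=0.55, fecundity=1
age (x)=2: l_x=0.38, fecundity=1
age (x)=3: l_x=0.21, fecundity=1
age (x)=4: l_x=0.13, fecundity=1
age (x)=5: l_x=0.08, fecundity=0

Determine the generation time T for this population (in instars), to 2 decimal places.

lx·mx: 0, 0.55, 0.38, 0.21, 0.13, 0 → R0 = 1.27
x·lx·mx: 0, 0.55, 0.76, 0.63, 0.52, 0 → Σ = 2.46
T = 2.46 / 1.27 = 1.937008… → 1.94

1.94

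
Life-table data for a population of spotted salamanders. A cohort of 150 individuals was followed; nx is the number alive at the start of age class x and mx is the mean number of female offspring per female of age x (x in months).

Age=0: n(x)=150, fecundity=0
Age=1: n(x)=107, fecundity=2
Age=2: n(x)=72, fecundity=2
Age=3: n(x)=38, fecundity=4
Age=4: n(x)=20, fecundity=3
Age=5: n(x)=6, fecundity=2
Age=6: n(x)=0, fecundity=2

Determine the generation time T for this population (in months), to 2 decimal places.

2.16

lx = nx/n0 = nx/150: 1, 0.71333…, 0.48, 0.25333…, 0.13333…, 0.04, 0
lx·mx: 0, 1.426667…, 0.96, 1.013333…, 0.4…, 0.08, 0 → R0 = 3.88…
x·lx·mx: 0, 1.426667…, 1.92, 3.04…, 1.6…, 0.4, 0 → Σ = 8.386667…
T = 8.386667… / 3.88… = 2.161512… → 2.16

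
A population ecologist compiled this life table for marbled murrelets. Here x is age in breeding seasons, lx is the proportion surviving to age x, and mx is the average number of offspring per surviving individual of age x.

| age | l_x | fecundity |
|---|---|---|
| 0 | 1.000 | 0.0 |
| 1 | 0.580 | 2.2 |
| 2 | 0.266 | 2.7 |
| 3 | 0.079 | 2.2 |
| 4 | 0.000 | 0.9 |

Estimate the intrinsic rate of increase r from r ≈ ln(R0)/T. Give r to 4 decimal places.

0.5188

R0 = Σ lx·mx = 0 + 1.276 + 0.7182 + 0.1738 + 0 = 2.168
Σ x·lx·mx = 3.2338; T = 3.2338/2.168 = 1.49161…
r ≈ ln(R0)/T = ln(2.168)/1.49161… = 0.518773… → 0.5188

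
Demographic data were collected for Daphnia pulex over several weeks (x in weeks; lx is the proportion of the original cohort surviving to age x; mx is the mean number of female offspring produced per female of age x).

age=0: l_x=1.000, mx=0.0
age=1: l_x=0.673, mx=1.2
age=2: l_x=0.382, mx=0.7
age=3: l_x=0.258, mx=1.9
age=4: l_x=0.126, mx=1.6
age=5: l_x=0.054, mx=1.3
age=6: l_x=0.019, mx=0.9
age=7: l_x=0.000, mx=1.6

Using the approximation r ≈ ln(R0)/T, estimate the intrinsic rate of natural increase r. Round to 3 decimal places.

R0 = Σ lx·mx = 0 + 0.8076 + 0.2674 + 0.4902 + 0.2016 + 0.0702 + 0.0171 + 0 = 1.8541
Σ x·lx·mx = 4.073; T = 4.073/1.8541 = 2.19675…
r ≈ ln(R0)/T = ln(1.8541)/2.19675… = 0.28105… → 0.281

0.281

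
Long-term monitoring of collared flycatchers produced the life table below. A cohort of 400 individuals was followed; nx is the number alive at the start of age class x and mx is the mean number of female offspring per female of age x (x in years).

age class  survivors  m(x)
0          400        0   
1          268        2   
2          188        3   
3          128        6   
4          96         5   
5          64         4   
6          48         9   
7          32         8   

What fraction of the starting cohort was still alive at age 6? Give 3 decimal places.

l_6 = n_6/n_0 = 48/400 = 0.12 → 0.120

0.120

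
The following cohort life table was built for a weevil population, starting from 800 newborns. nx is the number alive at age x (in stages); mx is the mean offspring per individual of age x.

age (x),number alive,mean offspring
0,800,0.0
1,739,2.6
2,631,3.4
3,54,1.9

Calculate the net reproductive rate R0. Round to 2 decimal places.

5.21

lx = nx/n0 = nx/800: 1, 0.92375, 0.78875, 0.0675
lx·mx by age: 0, 2.40175, 2.68175, 0.12825
R0 = Σ lx·mx = 5.21175 → 5.21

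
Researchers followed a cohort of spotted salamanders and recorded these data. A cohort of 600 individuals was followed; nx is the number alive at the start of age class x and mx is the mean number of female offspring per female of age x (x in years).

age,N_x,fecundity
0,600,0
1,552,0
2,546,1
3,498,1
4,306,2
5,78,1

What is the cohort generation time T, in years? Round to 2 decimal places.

lx = nx/n0 = nx/600: 1, 0.92, 0.91, 0.83, 0.51, 0.13
lx·mx: 0, 0, 0.91, 0.83, 1.02, 0.13 → R0 = 2.89
x·lx·mx: 0, 0, 1.82, 2.49, 4.08, 0.65 → Σ = 9.04
T = 9.04 / 2.89 = 3.128028… → 3.13

3.13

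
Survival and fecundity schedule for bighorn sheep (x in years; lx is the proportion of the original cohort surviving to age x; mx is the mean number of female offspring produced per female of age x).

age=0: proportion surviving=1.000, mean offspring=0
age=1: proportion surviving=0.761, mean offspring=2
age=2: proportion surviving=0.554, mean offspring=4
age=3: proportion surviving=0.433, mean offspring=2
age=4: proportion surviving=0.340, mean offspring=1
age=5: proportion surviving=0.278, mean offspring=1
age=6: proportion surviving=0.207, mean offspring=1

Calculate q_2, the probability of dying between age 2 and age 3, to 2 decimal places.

q_2 = (l_2 − l_3) / l_2 = (0.554 − 0.433) / 0.554
     = 0.121 / 0.554 = 0.218412… → 0.22

0.22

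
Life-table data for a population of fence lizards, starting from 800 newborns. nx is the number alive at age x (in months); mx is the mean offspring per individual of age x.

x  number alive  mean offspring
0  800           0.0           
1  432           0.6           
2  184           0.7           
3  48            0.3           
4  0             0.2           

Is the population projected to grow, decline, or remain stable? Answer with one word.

lx = nx/n0 = nx/800: 1, 0.54, 0.23, 0.06, 0
R0 = Σ lx·mx = 0 + 0.324 + 0.161 + 0.018 + 0 = 0.503
R0 < 1, so the population is declining.

declining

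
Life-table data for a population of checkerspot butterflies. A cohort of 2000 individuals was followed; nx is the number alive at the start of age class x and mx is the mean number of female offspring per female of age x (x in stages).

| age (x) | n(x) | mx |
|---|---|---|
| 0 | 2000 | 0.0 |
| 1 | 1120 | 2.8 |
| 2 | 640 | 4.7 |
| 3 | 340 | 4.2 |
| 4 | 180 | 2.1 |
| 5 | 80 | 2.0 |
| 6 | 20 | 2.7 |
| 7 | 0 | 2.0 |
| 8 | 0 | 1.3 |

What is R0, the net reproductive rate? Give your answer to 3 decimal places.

4.082

lx = nx/n0 = nx/2000: 1, 0.56, 0.32, 0.17, 0.09, 0.04, 0.01, 0, 0
lx·mx by age: 0, 1.568, 1.504, 0.714, 0.189, 0.08, 0.027, 0, 0
R0 = Σ lx·mx = 4.082 → 4.082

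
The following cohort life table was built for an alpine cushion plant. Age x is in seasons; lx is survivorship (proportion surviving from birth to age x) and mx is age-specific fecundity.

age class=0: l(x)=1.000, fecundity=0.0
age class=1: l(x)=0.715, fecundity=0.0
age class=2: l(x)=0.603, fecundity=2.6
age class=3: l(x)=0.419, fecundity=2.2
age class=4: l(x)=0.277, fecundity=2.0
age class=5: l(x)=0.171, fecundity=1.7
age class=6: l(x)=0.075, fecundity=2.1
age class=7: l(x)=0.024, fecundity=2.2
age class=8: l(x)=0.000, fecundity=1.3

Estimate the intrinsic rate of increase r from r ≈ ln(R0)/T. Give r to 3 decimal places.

R0 = Σ lx·mx = 0 + 0 + 1.5678 + 0.9218 + 0.554 + 0.2907 + 0.1575 + 0.0528 + 0 = 3.5446
Σ x·lx·mx = 10.8851; T = 10.8851/3.5446 = 3.0709…
r ≈ ln(R0)/T = ln(3.5446)/3.0709… = 0.41207… → 0.412

0.412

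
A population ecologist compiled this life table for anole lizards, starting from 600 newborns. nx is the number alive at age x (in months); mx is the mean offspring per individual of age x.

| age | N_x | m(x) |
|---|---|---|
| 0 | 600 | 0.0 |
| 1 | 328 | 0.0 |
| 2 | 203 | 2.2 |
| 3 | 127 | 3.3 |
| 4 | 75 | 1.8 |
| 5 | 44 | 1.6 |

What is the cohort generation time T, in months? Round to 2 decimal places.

lx = nx/n0 = nx/600: 1, 0.54667…, 0.33833…, 0.21167…, 0.125, 0.07333…
lx·mx: 0, 0, 0.744333…, 0.6985…, 0.225, 0.117333… → R0 = 1.785167…
x·lx·mx: 0, 0, 1.488667…, 2.0955…, 0.9, 0.586667… → Σ = 5.070833…
T = 5.070833… / 1.785167… = 2.840538… → 2.84

2.84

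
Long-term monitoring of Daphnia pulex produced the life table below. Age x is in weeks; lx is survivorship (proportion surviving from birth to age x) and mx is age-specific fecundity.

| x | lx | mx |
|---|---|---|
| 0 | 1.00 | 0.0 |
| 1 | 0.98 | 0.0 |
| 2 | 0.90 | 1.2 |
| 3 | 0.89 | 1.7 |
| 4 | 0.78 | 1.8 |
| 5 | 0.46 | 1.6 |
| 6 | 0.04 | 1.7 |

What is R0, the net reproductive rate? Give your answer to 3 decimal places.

lx·mx by age: 0, 0, 1.08, 1.513, 1.404, 0.736, 0.068
R0 = Σ lx·mx = 4.801 → 4.801

4.801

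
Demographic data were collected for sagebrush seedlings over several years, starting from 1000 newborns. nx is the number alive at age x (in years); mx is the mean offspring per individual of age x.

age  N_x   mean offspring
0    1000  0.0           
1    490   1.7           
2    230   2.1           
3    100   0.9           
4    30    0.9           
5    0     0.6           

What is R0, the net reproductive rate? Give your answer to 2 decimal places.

1.43

lx = nx/n0 = nx/1000: 1, 0.49, 0.23, 0.1, 0.03, 0
lx·mx by age: 0, 0.833, 0.483, 0.09, 0.027, 0
R0 = Σ lx·mx = 1.433 → 1.43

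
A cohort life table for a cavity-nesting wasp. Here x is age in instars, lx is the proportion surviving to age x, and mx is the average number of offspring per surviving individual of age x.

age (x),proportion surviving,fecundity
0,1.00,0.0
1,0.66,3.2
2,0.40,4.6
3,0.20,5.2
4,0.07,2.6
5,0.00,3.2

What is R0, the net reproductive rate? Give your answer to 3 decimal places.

5.174

lx·mx by age: 0, 2.112, 1.84, 1.04, 0.182, 0
R0 = Σ lx·mx = 5.174 → 5.174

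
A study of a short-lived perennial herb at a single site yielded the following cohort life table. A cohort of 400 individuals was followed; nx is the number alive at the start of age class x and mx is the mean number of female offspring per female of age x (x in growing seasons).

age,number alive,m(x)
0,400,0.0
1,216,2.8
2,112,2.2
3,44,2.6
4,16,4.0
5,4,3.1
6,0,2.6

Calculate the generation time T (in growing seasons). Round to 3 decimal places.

1.688

lx = nx/n0 = nx/400: 1, 0.54, 0.28, 0.11, 0.04, 0.01, 0
lx·mx: 0, 1.512, 0.616, 0.286, 0.16, 0.031, 0 → R0 = 2.605
x·lx·mx: 0, 1.512, 1.232, 0.858, 0.64, 0.155, 0 → Σ = 4.397
T = 4.397 / 2.605 = 1.687908… → 1.688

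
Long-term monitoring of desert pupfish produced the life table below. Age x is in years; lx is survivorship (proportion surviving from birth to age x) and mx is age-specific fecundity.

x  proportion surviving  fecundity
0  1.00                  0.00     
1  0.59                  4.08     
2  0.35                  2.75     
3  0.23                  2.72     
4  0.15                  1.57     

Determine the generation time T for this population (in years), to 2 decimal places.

lx·mx: 0, 2.4072, 0.9625, 0.6256, 0.2355 → R0 = 4.2308
x·lx·mx: 0, 2.4072, 1.925, 1.8768, 0.942 → Σ = 7.151
T = 7.151 / 4.2308 = 1.690224… → 1.69

1.69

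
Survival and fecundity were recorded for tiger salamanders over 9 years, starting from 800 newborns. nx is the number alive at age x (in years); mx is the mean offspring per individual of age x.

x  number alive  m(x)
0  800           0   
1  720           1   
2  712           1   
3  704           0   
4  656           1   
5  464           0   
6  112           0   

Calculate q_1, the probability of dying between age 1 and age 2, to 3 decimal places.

0.011

lx = nx/n0 = nx/800: 1, 0.9, 0.89, 0.88, 0.82, 0.58, 0.14
q_1 = (l_1 − l_2) / l_1 = (0.9 − 0.89) / 0.9
     = 0.01 / 0.9 = 0.011111… → 0.011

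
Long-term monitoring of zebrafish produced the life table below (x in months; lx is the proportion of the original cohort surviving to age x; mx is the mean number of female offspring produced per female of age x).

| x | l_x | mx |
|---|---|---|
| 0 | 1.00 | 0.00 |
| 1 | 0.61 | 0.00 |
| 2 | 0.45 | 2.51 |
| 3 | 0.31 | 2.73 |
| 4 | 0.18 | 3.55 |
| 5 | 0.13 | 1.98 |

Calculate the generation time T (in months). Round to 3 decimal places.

lx·mx: 0, 0, 1.1295, 0.8463, 0.639, 0.2574 → R0 = 2.8722
x·lx·mx: 0, 0, 2.259, 2.5389, 2.556, 1.287 → Σ = 8.6409
T = 8.6409 / 2.8722 = 3.00846… → 3.008

3.008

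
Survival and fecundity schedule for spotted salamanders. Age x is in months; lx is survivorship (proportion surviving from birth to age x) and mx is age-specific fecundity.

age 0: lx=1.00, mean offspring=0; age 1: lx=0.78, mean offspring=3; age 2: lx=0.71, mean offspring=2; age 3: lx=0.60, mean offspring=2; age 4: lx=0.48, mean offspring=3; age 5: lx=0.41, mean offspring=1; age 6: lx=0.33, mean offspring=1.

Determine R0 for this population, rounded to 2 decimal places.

lx·mx by age: 0, 2.34, 1.42, 1.2, 1.44, 0.41, 0.33
R0 = Σ lx·mx = 7.14 → 7.14

7.14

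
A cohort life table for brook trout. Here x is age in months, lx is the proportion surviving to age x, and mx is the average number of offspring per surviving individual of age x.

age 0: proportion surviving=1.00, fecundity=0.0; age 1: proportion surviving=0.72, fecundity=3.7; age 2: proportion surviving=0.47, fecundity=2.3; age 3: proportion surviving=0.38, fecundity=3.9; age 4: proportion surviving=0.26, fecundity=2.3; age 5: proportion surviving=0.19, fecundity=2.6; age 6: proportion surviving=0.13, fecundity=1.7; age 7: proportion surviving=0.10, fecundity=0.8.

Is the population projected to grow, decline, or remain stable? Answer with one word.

R0 = Σ lx·mx = 0 + 2.664 + 1.081 + 1.482 + 0.598 + 0.494 + 0.221 + 0.08 = 6.62
R0 > 1, so the population is growing.

growing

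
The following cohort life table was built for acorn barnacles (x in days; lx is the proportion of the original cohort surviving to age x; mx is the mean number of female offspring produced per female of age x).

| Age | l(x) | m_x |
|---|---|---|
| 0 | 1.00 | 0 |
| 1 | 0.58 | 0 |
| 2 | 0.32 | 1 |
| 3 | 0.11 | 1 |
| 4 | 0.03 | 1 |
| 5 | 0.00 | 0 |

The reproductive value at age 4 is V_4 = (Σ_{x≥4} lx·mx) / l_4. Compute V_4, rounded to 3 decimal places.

lx·mx for x ≥ 4: 0.03, 0 → sum = 0.03
V_4 = 0.03 / l_4 = 0.03 / 0.03 = 1 → 1.000

1.000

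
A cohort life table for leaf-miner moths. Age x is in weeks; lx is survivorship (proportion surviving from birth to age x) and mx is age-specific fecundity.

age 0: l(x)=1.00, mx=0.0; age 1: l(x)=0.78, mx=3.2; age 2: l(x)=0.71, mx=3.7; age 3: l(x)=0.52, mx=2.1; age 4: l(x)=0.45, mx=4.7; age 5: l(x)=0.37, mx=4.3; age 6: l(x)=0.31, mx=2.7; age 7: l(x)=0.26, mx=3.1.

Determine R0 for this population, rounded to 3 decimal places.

11.564

lx·mx by age: 0, 2.496, 2.627, 1.092, 2.115, 1.591, 0.837, 0.806
R0 = Σ lx·mx = 11.564 → 11.564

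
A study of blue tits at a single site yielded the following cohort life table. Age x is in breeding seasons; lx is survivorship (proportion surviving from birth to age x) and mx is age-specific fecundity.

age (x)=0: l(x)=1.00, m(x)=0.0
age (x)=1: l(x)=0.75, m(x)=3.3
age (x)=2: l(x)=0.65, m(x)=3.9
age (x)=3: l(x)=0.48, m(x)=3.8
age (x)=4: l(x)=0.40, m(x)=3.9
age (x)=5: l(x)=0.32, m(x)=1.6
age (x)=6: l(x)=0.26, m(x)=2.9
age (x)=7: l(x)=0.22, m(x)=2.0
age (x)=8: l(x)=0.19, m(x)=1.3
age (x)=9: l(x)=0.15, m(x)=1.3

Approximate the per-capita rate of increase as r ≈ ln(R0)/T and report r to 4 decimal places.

0.7490

R0 = Σ lx·mx = 0 + 2.475 + 2.535 + 1.824 + 1.56 + 0.512 + 0.754 + 0.44 + 0.247 + 0.195 = 10.542
Σ x·lx·mx = 33.152; T = 33.152/10.542 = 3.14475…
r ≈ ln(R0)/T = ln(10.542)/3.14475… = 0.748983… → 0.7490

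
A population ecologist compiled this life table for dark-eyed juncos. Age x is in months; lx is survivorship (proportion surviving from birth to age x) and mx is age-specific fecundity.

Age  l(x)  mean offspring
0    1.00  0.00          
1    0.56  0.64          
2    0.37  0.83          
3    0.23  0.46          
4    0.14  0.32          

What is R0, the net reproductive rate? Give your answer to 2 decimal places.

0.82

lx·mx by age: 0, 0.3584, 0.3071, 0.1058, 0.0448
R0 = Σ lx·mx = 0.8161 → 0.82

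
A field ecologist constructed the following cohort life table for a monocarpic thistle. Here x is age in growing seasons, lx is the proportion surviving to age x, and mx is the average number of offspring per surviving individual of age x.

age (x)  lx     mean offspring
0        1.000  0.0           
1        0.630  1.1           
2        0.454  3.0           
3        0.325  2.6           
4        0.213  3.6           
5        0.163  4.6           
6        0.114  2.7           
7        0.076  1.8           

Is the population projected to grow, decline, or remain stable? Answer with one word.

growing

R0 = Σ lx·mx = 0 + 0.693 + 1.362 + 0.845 + 0.7668 + 0.7498 + 0.3078 + 0.1368 = 4.8612
R0 > 1, so the population is growing.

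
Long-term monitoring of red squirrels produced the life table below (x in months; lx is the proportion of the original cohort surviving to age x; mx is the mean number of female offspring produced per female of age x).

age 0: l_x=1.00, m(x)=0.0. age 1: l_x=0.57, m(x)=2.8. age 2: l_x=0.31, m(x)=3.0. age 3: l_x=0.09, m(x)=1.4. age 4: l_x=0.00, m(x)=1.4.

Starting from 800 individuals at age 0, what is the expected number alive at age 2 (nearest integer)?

Expected survivors = N0 · l_2 = 800 × 0.31 = 248 → 248

248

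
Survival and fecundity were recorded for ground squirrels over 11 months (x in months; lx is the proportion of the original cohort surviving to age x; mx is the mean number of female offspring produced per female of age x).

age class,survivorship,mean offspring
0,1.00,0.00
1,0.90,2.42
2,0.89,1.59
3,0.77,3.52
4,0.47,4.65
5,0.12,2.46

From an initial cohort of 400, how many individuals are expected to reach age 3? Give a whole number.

Expected survivors = N0 · l_3 = 400 × 0.77 = 308 → 308

308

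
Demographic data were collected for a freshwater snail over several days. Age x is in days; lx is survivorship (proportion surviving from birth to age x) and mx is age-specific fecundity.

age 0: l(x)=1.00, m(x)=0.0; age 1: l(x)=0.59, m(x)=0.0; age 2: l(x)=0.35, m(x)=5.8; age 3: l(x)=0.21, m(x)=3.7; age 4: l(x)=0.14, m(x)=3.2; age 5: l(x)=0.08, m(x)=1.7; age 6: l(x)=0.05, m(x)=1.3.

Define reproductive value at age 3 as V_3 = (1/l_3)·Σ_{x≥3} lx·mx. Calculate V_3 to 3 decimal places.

6.790

lx·mx for x ≥ 3: 0.777, 0.448, 0.136, 0.065 → sum = 1.426
V_3 = 1.426 / l_3 = 1.426 / 0.21 = 6.790476… → 6.790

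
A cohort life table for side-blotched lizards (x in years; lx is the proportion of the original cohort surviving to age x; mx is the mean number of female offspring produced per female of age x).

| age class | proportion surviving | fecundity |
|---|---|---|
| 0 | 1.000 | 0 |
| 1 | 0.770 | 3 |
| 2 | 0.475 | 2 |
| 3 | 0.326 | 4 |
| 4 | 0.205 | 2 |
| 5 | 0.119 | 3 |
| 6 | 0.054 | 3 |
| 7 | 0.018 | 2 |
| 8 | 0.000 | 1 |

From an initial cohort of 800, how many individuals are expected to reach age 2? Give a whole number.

Expected survivors = N0 · l_2 = 800 × 0.475 = 380 → 380

380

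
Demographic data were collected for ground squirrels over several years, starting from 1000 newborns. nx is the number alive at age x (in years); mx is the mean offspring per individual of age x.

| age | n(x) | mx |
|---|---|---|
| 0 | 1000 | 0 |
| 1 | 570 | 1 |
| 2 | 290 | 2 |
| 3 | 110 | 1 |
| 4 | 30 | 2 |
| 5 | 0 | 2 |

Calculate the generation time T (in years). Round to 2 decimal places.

lx = nx/n0 = nx/1000: 1, 0.57, 0.29, 0.11, 0.03, 0
lx·mx: 0, 0.57, 0.58, 0.11, 0.06, 0 → R0 = 1.32
x·lx·mx: 0, 0.57, 1.16, 0.33, 0.24, 0 → Σ = 2.3
T = 2.3 / 1.32 = 1.742424… → 1.74

1.74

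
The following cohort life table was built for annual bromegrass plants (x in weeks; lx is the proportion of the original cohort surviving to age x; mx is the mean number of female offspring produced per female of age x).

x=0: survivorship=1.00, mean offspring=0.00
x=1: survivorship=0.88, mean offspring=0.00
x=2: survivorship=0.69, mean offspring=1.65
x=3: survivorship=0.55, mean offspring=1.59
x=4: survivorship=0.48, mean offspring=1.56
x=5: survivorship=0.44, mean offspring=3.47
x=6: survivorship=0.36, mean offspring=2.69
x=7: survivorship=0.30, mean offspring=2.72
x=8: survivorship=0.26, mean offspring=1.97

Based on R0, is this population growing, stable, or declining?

R0 = Σ lx·mx = 0 + 0 + 1.1385 + 0.8745 + 0.7488 + 1.5268 + 0.9684 + 0.816 + 0.5122 = 6.5852
R0 > 1, so the population is growing.

growing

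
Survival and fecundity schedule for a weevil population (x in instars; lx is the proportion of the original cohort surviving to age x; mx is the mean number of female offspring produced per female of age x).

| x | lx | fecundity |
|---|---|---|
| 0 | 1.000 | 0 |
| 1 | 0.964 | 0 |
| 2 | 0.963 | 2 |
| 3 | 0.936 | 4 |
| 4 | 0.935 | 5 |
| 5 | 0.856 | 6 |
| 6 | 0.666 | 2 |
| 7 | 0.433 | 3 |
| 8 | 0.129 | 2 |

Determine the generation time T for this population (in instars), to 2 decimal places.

4.28

lx·mx: 0, 0, 1.926, 3.744, 4.675, 5.136, 1.332, 1.299, 0.258 → R0 = 18.37
x·lx·mx: 0, 0, 3.852, 11.232, 18.7, 25.68, 7.992, 9.093, 2.064 → Σ = 78.613
T = 78.613 / 18.37 = 4.279423… → 4.28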